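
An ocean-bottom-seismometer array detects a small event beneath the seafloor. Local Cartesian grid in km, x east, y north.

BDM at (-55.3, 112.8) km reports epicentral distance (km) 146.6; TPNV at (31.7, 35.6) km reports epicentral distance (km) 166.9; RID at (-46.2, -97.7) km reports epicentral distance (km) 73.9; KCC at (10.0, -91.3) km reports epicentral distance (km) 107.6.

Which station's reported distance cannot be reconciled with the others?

TPNV

Solve using three stations at a time. Using BDM, RID, KCC (subtract circle equations pairwise → linear system) gives (x, y) ≈ (-79.7, -31.8).
Distances from that point to each station vs reported:
  BDM: calculated 146.6 vs reported 146.6 → residual 0.0 km
  TPNV: calculated 130.2 vs reported 166.9 → residual 36.7 km
  RID: calculated 73.9 vs reported 73.9 → residual 0.0 km
  KCC: calculated 107.6 vs reported 107.6 → residual 0.0 km
BDM, RID, KCC are mutually consistent (residuals ≈ 0); TPNV is off by 36.7 km.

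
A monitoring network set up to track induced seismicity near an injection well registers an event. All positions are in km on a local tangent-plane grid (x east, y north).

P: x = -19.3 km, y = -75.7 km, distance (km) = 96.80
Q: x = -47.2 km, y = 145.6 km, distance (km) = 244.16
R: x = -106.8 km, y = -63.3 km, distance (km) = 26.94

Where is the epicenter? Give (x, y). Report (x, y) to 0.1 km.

Circle about each station: (x + 19.3)² + (y + 75.7)² = 96.80²; (x + 47.2)² + (y − 145.6)² = 244.16²; (x + 106.8)² + (y + 63.3)² = 26.94².
Subtracting the P equation from the Q and R equations removes the quadratic terms:
-55.8 x + 442.6 y = -32919.65
-175.0 x + 24.8 y = 17954.63
Solving the 2×2 system: x ≈ -115.2, y ≈ -88.9 km.
Check against P (with the unrounded x, y): √((x + 19.3)²+(y + 75.7)²) = 96.80 ≈ 96.80 km. ✓

x ≈ -115.2 km, y ≈ -88.9 km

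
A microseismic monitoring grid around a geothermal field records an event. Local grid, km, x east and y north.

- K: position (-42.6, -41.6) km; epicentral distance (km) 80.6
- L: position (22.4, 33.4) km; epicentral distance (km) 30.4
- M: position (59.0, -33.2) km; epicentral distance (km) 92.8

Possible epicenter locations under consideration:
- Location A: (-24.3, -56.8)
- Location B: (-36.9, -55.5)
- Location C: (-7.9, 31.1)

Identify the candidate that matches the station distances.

Location C

For each candidate, compare |candidate − station| to the reported distance:
Location A: residuals K 56.8, L 71.2, M 6.2 → max 71.2 km
Location B: residuals K 65.6, L 76.5, M 5.7 → max 76.5 km
Location C: residuals K 0.0, L 0.0, M 0.0 → max 0.0 km
Only Location C has all residuals ≈ 0.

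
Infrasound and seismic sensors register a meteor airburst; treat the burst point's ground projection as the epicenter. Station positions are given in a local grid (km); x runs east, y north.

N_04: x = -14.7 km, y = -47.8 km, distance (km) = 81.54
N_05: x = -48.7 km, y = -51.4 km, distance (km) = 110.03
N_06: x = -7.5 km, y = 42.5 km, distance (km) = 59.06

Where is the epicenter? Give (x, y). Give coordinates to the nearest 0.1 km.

Circle about each station: (x + 14.7)² + (y + 47.8)² = 81.54²; (x + 48.7)² + (y + 51.4)² = 110.03²; (x + 7.5)² + (y − 42.5)² = 59.06².
Subtracting the N_04 equation from the N_05 and N_06 equations removes the quadratic terms:
-68.0 x − 7.2 y = -2945.11
14.4 x + 180.6 y = 2522.26
Solving the 2×2 system: x ≈ 42.2, y ≈ 10.6 km.

x ≈ 42.2 km, y ≈ 10.6 km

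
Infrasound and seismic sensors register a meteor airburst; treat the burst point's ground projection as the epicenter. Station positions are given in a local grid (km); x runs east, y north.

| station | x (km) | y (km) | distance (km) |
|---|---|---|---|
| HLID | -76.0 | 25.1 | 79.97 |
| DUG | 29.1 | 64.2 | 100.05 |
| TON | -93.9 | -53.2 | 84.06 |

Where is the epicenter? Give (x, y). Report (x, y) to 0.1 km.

(-14.4, -25.9)

Circle about each station: (x + 76.0)² + (y − 25.1)² = 79.97²; (x − 29.1)² + (y − 64.2)² = 100.05²; (x + 93.9)² + (y + 53.2)² = 84.06².
Subtracting the HLID equation from the DUG and TON equations removes the quadratic terms:
210.2 x + 78.2 y = -5052.36
-35.8 x − 156.6 y = 4570.56
Solving the 2×2 system: x ≈ -14.4, y ≈ -25.9 km.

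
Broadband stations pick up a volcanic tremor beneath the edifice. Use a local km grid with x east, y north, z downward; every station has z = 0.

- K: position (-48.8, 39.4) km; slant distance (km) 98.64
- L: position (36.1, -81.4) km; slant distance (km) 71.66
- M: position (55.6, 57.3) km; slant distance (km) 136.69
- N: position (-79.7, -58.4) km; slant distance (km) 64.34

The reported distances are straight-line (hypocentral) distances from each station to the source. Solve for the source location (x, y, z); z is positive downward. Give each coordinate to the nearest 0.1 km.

x ≈ -22.4 km, y ≈ -51.3 km, depth ≈ 28.4 km

Each station gives a sphere (x−x_i)² + (y−y_i)² + z² = d_i² (stations at z=0).
Subtracting the K sphere from L and M: z² cancels, leaving linear equations in x and y:
169.8 x − 241.6 y = 8590.06
208.8 x + 35.8 y = -6513.46
Solving: x ≈ -22.399, y ≈ -51.298 km (keep extra digits for the depth step; rounded: -22.4, -51.3).
Then from the K sphere: z² = 98.64² − (x + 48.8)² − (y − 39.4)² with x = -22.399, y = -51.298, so z ≈ 28.403 ≈ 28.4 km.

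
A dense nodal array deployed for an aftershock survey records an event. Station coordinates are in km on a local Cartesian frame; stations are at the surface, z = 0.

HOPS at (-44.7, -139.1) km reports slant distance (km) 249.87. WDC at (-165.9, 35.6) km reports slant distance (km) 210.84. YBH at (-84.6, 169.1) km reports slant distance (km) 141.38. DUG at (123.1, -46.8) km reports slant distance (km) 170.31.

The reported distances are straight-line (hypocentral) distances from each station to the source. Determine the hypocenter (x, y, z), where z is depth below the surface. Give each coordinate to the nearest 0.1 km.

Each station gives a sphere (x−x_i)² + (y−y_i)² + z² = d_i² (stations at z=0).
Subtracting the HOPS sphere from WDC and YBH: z² cancels, leaving linear equations in x and y:
-242.4 x + 349.4 y = 25424.78
-79.8 x + 616.4 y = 56851.78
Solving: x ≈ 34.494, y ≈ 96.698 km (keep extra digits for the depth step; rounded: 34.5, 96.7).
Then from the HOPS sphere: z² = 249.87² − (x + 44.7)² − (y + 139.1)² with x = 34.494, y = 96.698, so z ≈ 23.720 ≈ 23.7 km.

x ≈ 34.5 km, y ≈ 96.7 km, depth ≈ 23.7 km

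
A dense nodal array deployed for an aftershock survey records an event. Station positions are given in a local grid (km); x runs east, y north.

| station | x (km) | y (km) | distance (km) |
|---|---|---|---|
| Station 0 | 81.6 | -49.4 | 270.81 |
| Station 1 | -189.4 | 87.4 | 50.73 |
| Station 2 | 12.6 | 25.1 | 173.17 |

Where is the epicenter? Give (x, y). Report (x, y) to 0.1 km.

Circle about each station: (x − 81.6)² + (y + 49.4)² = 270.81²; (x + 189.4)² + (y − 87.4)² = 50.73²; (x − 12.6)² + (y − 25.1)² = 173.17².
Subtracting the Station 0 equation from the Station 1 and Station 2 equations removes the quadratic terms:
-542.0 x + 273.6 y = 105176.72
-138.0 x + 149.0 y = 35040.06
Solving the 2×2 system: x ≈ -141.5, y ≈ 104.1 km.
Check against Station 0 (with the unrounded x, y): √((x − 81.6)²+(y + 49.4)²) = 270.81 ≈ 270.81 km. ✓

(-141.5, 104.1)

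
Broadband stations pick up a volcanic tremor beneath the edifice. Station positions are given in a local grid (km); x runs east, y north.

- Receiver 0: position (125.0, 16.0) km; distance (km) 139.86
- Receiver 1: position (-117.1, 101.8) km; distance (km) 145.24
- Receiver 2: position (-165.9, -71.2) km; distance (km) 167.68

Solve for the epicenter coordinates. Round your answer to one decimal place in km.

Circle about each station: (x − 125.0)² + (y − 16.0)² = 139.86²; (x + 117.1)² + (y − 101.8)² = 145.24²; (x + 165.9)² + (y + 71.2)² = 167.68².
Subtracting pairs of circle equations eliminates x²+y² and gives linear equations (the radical axes):
-484.2 x + 171.6 y = 6660.81
-581.8 x − 174.4 y = 8155.49
Solving the 2×2 system: x ≈ -13.9, y ≈ -0.4 km.

x ≈ -13.9 km, y ≈ -0.4 km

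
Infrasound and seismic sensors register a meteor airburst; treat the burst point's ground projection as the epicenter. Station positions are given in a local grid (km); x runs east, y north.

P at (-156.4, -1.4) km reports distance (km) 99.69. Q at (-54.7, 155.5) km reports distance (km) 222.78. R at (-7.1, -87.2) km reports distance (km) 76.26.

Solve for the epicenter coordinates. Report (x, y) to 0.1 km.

Circle about each station: (x + 156.4)² + (y + 1.4)² = 99.69²; (x + 54.7)² + (y − 155.5)² = 222.78²; (x + 7.1)² + (y + 87.2)² = 76.26².
Subtracting the P equation from the Q and R equations removes the quadratic terms:
203.4 x + 313.8 y = -36983.41
298.6 x − 171.6 y = -12686.16
Solving the 2×2 system: x ≈ -80.3, y ≈ -65.8 km.
Check against P (with the unrounded x, y): √((x + 156.4)²+(y + 1.4)²) = 99.69 ≈ 99.69 km. ✓

-80.3 km east, -65.8 km north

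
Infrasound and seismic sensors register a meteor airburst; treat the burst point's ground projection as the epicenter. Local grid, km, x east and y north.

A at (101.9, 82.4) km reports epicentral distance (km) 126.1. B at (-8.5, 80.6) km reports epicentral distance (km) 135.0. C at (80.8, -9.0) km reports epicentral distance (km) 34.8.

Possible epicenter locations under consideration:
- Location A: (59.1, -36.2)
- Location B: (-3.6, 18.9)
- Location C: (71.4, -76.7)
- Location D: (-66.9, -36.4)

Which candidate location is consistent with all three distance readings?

For each candidate, compare |candidate − station| to the reported distance:
Location A: residuals A 0.0, B 0.0, C 0.0 → max 0.0 km
Location B: residuals A 3.0, B 73.1, C 54.1 → max 73.1 km
Location C: residuals A 35.9, B 41.4, C 33.5 → max 41.4 km
Location D: residuals A 80.3, B 4.2, C 115.4 → max 115.4 km
Only Location A has all residuals ≈ 0.

Location A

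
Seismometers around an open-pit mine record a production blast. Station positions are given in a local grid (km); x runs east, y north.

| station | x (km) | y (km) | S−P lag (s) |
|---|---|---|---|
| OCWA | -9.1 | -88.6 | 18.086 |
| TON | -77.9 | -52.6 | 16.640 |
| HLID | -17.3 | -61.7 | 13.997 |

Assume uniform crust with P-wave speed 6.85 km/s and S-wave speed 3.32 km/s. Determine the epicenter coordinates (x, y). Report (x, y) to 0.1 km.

Distance from S−P lag: d = Δt · v_P v_S / (v_P − v_S) = Δt · (6.85·3.32)/(6.85−3.32) ≈ 6.4425·Δt.
So d_OCWA = 116.52, d_TON = 107.20, d_HLID = 90.18 km.
Circle about each station: (x + 9.1)² + (y + 88.6)² = 116.52²; (x + 77.9)² + (y + 52.6)² = 107.20²; (x + 17.3)² + (y + 61.7)² = 90.18².
Subtracting the OCWA equation from the TON and HLID equations removes the quadratic terms:
-137.6 x + 72.0 y = 2987.47
-16.4 x + 53.8 y = 1617.89
Solving the 2×2 system: x ≈ -7.1, y ≈ 27.9 km.
Check against OCWA (with the unrounded x, y): √((x + 9.1)²+(y + 88.6)²) = 116.52 ≈ 116.52 km. ✓

-7.1 km east, 27.9 km north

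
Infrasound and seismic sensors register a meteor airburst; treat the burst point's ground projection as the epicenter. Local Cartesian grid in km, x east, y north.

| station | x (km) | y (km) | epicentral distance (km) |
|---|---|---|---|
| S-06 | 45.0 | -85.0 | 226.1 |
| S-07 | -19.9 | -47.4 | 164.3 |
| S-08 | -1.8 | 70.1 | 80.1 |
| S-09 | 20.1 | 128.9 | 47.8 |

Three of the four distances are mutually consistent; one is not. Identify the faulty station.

S-09

Solve using three stations at a time. Using S-06, S-07, S-08 (subtract circle equations pairwise → linear system) gives (x, y) ≈ (-72.2, 108.4).
Distances from that point to each station vs reported:
  S-06: calculated 226.1 vs reported 226.1 → residual 0.0 km
  S-07: calculated 164.3 vs reported 164.3 → residual 0.0 km
  S-08: calculated 80.1 vs reported 80.1 → residual 0.0 km
  S-09: calculated 94.5 vs reported 47.8 → residual 46.7 km
S-06, S-07, S-08 are mutually consistent (residuals ≈ 0); S-09 is off by 46.7 km.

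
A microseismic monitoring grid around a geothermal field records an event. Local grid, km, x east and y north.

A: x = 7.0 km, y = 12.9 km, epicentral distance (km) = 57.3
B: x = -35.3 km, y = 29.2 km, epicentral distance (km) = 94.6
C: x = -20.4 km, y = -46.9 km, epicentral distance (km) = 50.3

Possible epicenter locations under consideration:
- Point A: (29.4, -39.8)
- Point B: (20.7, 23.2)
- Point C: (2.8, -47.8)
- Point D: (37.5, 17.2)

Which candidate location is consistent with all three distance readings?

For each candidate, compare |candidate − station| to the reported distance:
Point A: residuals A 0.0, B 0.0, C 0.0 → max 0.0 km
Point B: residuals A 40.2, B 38.3, C 31.0 → max 40.2 km
Point C: residuals A 3.5, B 8.7, C 27.1 → max 27.1 km
Point D: residuals A 26.5, B 20.8, C 36.1 → max 36.1 km
Only Point A has all residuals ≈ 0.

Point A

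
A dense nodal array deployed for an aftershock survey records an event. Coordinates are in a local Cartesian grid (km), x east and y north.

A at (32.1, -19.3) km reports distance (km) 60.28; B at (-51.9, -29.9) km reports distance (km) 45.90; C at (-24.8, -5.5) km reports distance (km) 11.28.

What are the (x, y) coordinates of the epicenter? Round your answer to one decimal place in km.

-22.8 km east, 5.6 km north

Circle about each station: (x − 32.1)² + (y + 19.3)² = 60.28²; (x + 51.9)² + (y + 29.9)² = 45.90²; (x + 24.8)² + (y + 5.5)² = 11.28².
Subtracting the A equation from the B and C equations removes the quadratic terms:
-168.0 x − 21.2 y = 3711.59
-113.8 x + 27.6 y = 2748.83
Solving the 2×2 system: x ≈ -22.8, y ≈ 5.6 km.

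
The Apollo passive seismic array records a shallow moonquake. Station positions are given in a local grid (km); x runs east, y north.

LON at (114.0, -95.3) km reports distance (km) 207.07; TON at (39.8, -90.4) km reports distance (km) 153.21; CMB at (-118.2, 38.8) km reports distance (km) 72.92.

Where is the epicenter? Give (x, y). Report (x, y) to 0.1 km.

-45.3 km east, 37.0 km north

Circle about each station: (x − 114.0)² + (y + 95.3)² = 207.07²; (x − 39.8)² + (y + 90.4)² = 153.21²; (x + 118.2)² + (y − 38.8)² = 72.92².
Subtracting pairs of circle equations eliminates x²+y² and gives linear equations (the radical axes):
-148.4 x + 9.8 y = 7082.79
-464.4 x + 268.2 y = 30959.25
Solving the 2×2 system: x ≈ -45.3, y ≈ 37.0 km.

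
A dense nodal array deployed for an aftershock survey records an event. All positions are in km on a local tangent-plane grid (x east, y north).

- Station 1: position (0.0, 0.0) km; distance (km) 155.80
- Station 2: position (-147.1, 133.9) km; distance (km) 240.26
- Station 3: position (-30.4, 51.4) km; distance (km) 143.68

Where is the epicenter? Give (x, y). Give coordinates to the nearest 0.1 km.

Circle about each station: x² + y² = 155.80²; (x + 147.1)² + (y − 133.9)² = 240.26²; (x + 30.4)² + (y − 51.4)² = 143.68².
Subtracting the Station 1 equation from the Station 2 and Station 3 equations removes the quadratic terms:
-294.2 x + 267.8 y = 6116.39
-60.8 x + 102.8 y = 7195.82
Solving the 2×2 system: x ≈ 93.0, y ≈ 125.0 km.

93.0 km east, 125.0 km north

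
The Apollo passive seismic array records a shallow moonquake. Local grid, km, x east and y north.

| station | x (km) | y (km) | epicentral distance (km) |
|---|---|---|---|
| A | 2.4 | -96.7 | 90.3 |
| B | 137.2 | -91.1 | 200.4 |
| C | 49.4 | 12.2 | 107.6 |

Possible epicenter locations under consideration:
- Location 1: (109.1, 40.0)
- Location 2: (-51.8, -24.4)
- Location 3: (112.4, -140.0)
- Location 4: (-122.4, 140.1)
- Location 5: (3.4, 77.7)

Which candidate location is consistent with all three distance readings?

Location 2

For each candidate, compare |candidate − station| to the reported distance:
Location 1: residuals A 83.1, B 66.3, C 41.7 → max 83.1 km
Location 2: residuals A 0.1, B 0.0, C 0.0 → max 0.1 km
Location 3: residuals A 27.9, B 145.6, C 57.1 → max 145.6 km
Location 4: residuals A 177.4, B 147.2, C 106.6 → max 177.4 km
Location 5: residuals A 84.1, B 15.0, C 27.6 → max 84.1 km
Only Location 2 has all residuals ≈ 0.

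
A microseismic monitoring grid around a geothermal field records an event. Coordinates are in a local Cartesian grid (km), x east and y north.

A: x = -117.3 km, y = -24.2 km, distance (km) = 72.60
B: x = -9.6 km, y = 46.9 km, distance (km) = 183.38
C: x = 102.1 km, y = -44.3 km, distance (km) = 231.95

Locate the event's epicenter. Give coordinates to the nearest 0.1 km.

Circle about each station: (x + 117.3)² + (y + 24.2)² = 72.60²; (x + 9.6)² + (y − 46.9)² = 183.38²; (x − 102.1)² + (y + 44.3)² = 231.95².
Subtracting pairs of circle equations eliminates x²+y² and gives linear equations (the radical axes):
215.4 x + 142.2 y = -40410.62
438.8 x − 40.2 y = -50488.07
Solving the 2×2 system: x ≈ -123.9, y ≈ -96.5 km.

(-123.9, -96.5)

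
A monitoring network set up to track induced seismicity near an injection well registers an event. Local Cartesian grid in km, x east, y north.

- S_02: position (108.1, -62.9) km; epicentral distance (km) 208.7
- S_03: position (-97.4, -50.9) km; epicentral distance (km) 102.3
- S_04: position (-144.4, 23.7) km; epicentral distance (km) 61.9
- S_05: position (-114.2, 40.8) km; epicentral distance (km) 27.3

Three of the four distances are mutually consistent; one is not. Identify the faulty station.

S_02

Solve using three stations at a time. Using S_03, S_04, S_05 (subtract circle equations pairwise → linear system) gives (x, y) ≈ (-88.8, 51.1).
Distances from that point to each station vs reported:
  S_02: calculated 227.5 vs reported 208.7 → residual 18.8 km
  S_03: calculated 102.3 vs reported 102.3 → residual 0.0 km
  S_04: calculated 61.9 vs reported 61.9 → residual 0.0 km
  S_05: calculated 27.3 vs reported 27.3 → residual 0.0 km
S_03, S_04, S_05 are mutually consistent (residuals ≈ 0); S_02 is off by 18.8 km.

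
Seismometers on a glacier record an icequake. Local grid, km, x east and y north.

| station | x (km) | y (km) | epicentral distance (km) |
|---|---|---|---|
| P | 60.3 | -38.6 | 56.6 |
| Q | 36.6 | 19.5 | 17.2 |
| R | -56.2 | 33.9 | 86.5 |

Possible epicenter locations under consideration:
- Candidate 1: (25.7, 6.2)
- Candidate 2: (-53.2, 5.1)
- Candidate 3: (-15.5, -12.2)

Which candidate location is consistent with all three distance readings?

For each candidate, compare |candidate − station| to the reported distance:
Candidate 1: residuals P 0.0, Q 0.0, R 0.0 → max 0.0 km
Candidate 2: residuals P 65.0, Q 73.7, R 57.5 → max 73.7 km
Candidate 3: residuals P 23.7, Q 43.8, R 25.0 → max 43.8 km
Only Candidate 1 has all residuals ≈ 0.

Candidate 1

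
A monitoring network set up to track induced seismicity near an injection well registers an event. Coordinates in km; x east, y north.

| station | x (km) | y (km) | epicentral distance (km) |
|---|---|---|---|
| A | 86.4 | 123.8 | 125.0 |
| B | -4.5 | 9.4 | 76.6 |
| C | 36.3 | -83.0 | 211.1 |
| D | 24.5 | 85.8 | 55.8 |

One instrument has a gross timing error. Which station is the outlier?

Solve using three stations at a time. Using A, B, D (subtract circle equations pairwise → linear system) gives (x, y) ≈ (-31.1, 81.2).
Distances from that point to each station vs reported:
  A: calculated 125.0 vs reported 125.0 → residual 0.0 km
  B: calculated 76.6 vs reported 76.6 → residual 0.0 km
  C: calculated 177.6 vs reported 211.1 → residual 33.5 km
  D: calculated 55.8 vs reported 55.8 → residual 0.0 km
A, B, D are mutually consistent (residuals ≈ 0); C is off by 33.5 km.

C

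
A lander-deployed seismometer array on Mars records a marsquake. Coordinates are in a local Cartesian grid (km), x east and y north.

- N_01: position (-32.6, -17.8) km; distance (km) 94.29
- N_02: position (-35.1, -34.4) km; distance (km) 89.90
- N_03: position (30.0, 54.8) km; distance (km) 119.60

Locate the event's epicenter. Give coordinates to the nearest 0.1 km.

x ≈ 50.1 km, y ≈ -63.1 km

Circle about each station: (x + 32.6)² + (y + 17.8)² = 94.29²; (x + 35.1)² + (y + 34.4)² = 89.90²; (x − 30.0)² + (y − 54.8)² = 119.60².
Subtracting the N_01 equation from the N_02 and N_03 equations removes the quadratic terms:
-5.0 x − 33.2 y = 1844.36
125.2 x + 145.2 y = -2890.12
Solving the 2×2 system: x ≈ 50.1, y ≈ -63.1 km.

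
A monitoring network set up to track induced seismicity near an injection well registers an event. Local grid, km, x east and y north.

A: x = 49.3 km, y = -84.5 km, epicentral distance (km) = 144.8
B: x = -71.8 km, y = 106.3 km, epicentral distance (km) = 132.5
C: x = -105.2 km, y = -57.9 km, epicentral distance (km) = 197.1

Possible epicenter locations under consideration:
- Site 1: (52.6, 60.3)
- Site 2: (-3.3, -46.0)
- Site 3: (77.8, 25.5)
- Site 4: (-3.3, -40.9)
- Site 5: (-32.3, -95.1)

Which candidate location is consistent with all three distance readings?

Site 1

For each candidate, compare |candidate − station| to the reported distance:
Site 1: residuals A 0.0, B 0.1, C 0.1 → max 0.1 km
Site 2: residuals A 79.6, B 34.5, C 94.5 → max 94.5 km
Site 3: residuals A 31.2, B 37.5, C 4.0 → max 37.5 km
Site 4: residuals A 76.5, B 29.9, C 93.8 → max 93.8 km
Site 5: residuals A 62.5, B 72.7, C 115.3 → max 115.3 km
Only Site 1 has all residuals ≈ 0.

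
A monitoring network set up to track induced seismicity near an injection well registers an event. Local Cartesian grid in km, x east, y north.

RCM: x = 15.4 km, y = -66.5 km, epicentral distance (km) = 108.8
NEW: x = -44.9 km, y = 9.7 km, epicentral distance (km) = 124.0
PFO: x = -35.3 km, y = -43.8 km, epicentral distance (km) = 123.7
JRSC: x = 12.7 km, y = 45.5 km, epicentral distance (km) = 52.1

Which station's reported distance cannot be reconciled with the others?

Solve using three stations at a time. Using RCM, PFO, JRSC (subtract circle equations pairwise → linear system) gives (x, y) ≈ (63.0, 31.4).
Distances from that point to each station vs reported:
  RCM: calculated 108.9 vs reported 108.8 → residual 0.1 km
  NEW: calculated 110.0 vs reported 124.0 → residual 14.0 km
  PFO: calculated 123.7 vs reported 123.7 → residual 0.0 km
  JRSC: calculated 52.2 vs reported 52.1 → residual 0.1 km
RCM, PFO, JRSC are mutually consistent (residuals ≈ 0); NEW is off by 14.0 km.

NEW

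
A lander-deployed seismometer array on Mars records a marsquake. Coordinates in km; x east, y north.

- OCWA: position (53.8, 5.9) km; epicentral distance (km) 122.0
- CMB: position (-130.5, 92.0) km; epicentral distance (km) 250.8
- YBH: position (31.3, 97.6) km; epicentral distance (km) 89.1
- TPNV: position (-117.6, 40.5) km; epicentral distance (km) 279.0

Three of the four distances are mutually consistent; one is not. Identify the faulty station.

Solve using three stations at a time. Using OCWA, CMB, YBH (subtract circle equations pairwise → linear system) gives (x, y) ≈ (119.8, 108.6).
Distances from that point to each station vs reported:
  OCWA: calculated 122.0 vs reported 122.0 → residual 0.0 km
  CMB: calculated 250.8 vs reported 250.8 → residual 0.0 km
  YBH: calculated 89.1 vs reported 89.1 → residual 0.0 km
  TPNV: calculated 246.9 vs reported 279.0 → residual 32.1 km
OCWA, CMB, YBH are mutually consistent (residuals ≈ 0); TPNV is off by 32.1 km.

TPNV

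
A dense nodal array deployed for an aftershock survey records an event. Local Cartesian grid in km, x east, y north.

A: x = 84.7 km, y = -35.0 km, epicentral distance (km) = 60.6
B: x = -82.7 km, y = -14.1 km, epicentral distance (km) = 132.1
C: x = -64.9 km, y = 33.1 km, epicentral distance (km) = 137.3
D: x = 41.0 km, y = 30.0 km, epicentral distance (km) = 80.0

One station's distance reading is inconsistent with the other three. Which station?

Solve using three stations at a time. Using B, C, D (subtract circle equations pairwise → linear system) gives (x, y) ≈ (44.5, -49.9).
Distances from that point to each station vs reported:
  A: calculated 42.9 vs reported 60.6 → residual 17.7 km
  B: calculated 132.1 vs reported 132.1 → residual 0.0 km
  C: calculated 137.3 vs reported 137.3 → residual 0.0 km
  D: calculated 80.0 vs reported 80.0 → residual 0.0 km
B, C, D are mutually consistent (residuals ≈ 0); A is off by 17.7 km.

A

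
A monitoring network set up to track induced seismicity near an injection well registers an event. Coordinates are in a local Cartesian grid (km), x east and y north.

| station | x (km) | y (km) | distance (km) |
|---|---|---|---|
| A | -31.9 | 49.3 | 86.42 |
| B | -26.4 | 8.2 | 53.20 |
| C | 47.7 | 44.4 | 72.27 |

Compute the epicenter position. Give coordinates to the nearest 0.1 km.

Circle about each station: (x + 31.9)² + (y − 49.3)² = 86.42²; (x + 26.4)² + (y − 8.2)² = 53.20²; (x − 47.7)² + (y − 44.4)² = 72.27².
Subtracting pairs of circle equations eliminates x²+y² and gives linear equations (the radical axes):
11.0 x − 82.2 y = 1954.28
159.2 x − 9.8 y = 3044.01
Solving the 2×2 system: x ≈ 17.8, y ≈ -21.4 km.
Check against A (with the unrounded x, y): √((x + 31.9)²+(y − 49.3)²) = 86.42 ≈ 86.42 km. ✓

x ≈ 17.8 km, y ≈ -21.4 km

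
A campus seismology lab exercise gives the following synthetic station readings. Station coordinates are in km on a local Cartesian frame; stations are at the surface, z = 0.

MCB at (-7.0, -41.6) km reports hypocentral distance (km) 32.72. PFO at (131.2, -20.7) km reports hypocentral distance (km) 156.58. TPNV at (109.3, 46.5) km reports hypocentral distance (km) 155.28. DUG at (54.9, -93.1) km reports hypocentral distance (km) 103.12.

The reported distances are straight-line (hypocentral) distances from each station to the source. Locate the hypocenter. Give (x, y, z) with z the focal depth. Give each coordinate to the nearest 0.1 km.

Each station gives a sphere (x−x_i)² + (y−y_i)² + z² = d_i² (stations at z=0).
Subtracting the MCB sphere from PFO and TPNV: z² cancels, leaving linear equations in x and y:
276.4 x + 41.8 y = -7584.33
232.6 x + 176.2 y = -10712.10
Solving: x ≈ -22.797, y ≈ -30.701 km (keep extra digits for the depth step; rounded: -22.8, -30.7).
Then from the MCB sphere: z² = 32.72² − (x + 7.0)² − (y + 41.6)² with x = -22.797, y = -30.701, so z ≈ 26.500 ≈ 26.5 km.

x ≈ -22.8 km, y ≈ -30.7 km, depth ≈ 26.5 km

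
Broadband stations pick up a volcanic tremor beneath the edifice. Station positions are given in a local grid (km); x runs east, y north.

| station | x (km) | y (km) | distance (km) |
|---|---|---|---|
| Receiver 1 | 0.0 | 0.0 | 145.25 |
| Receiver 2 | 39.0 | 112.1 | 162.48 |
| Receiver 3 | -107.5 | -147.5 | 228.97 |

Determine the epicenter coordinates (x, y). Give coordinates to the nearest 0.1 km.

(-120.5, 81.1)

Circle about each station: x² + y² = 145.25²; (x − 39.0)² + (y − 112.1)² = 162.48²; (x + 107.5)² + (y + 147.5)² = 228.97².
Subtracting pairs of circle equations eliminates x²+y² and gives linear equations (the radical axes):
78.0 x + 224.2 y = 8785.22
-215.0 x − 295.0 y = 1982.80
Solving the 2×2 system: x ≈ -120.5, y ≈ 81.1 km.
Check against Receiver 1 (with the unrounded x, y): √(x²+y²) = 145.27 ≈ 145.25 km. ✓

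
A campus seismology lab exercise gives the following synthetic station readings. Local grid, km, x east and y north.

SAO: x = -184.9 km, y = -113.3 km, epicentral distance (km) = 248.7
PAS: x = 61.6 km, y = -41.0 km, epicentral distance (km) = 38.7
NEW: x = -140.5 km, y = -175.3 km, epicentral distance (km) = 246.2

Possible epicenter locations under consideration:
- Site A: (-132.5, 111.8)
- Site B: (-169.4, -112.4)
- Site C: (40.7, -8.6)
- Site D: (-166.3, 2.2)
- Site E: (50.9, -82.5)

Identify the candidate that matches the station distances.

Site C

For each candidate, compare |candidate − station| to the reported distance:
Site A: residuals SAO 17.6, PAS 208.3, NEW 41.0 → max 208.3 km
Site B: residuals SAO 233.2, PAS 203.1, NEW 177.0 → max 233.2 km
Site C: residuals SAO 0.0, PAS 0.1, NEW 0.0 → max 0.1 km
Site D: residuals SAO 131.7, PAS 193.3, NEW 66.8 → max 193.3 km
Site E: residuals SAO 10.9, PAS 4.2, NEW 33.5 → max 33.5 km
Only Site C has all residuals ≈ 0.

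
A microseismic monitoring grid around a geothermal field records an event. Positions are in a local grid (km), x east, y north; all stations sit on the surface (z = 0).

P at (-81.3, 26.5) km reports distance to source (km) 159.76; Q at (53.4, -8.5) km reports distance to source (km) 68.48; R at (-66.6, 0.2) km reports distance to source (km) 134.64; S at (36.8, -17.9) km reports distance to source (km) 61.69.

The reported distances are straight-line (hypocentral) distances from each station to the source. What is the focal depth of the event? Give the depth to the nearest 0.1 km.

depth ≈ 43.7 km

Each station gives a sphere (x−x_i)² + (y−y_i)² + z² = d_i² (stations at z=0).
Subtracting the P sphere from Q and R: z² cancels, leaving linear equations in x and y:
269.4 x − 70.0 y = 16445.62
29.4 x − 52.6 y = 4518.99
Solving: x ≈ 45.301, y ≈ -60.592 km (keep extra digits for the depth step; rounded: 45.3, -60.6).
Then from the P sphere: z² = 159.76² − (x + 81.3)² − (y − 26.5)² with x = 45.301, y = -60.592, so z ≈ 43.708 ≈ 43.7 km.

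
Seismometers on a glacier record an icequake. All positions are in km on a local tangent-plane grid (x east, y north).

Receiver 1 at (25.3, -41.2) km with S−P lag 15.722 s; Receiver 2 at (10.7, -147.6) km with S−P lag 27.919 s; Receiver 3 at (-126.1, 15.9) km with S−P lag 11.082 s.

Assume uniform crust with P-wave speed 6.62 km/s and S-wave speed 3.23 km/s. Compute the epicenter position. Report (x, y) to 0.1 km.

Distance from S−P lag: d = Δt · v_P v_S / (v_P − v_S) = Δt · (6.62·3.23)/(6.62−3.23) ≈ 6.3076·Δt.
So d_Receiver 1 = 99.17, d_Receiver 2 = 176.10, d_Receiver 3 = 69.90 km.
Circle about each station: (x − 25.3)² + (y + 41.2)² = 99.17²; (x − 10.7)² + (y + 147.6)² = 176.10²; (x + 126.1)² + (y − 15.9)² = 69.90².
Subtracting the Receiver 1 equation from the Receiver 2 and Receiver 3 equations removes the quadratic terms:
-29.2 x − 212.8 y = -1613.80
-302.8 x + 114.2 y = 18765.17
Solving the 2×2 system: x ≈ -56.2, y ≈ 15.3 km.

(-56.2, 15.3)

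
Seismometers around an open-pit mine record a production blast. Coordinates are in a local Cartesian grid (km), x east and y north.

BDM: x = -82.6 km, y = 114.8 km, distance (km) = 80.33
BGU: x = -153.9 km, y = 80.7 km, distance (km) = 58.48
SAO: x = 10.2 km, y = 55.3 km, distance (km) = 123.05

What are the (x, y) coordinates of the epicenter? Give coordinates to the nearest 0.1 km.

Circle about each station: (x + 82.6)² + (y − 114.8)² = 80.33²; (x + 153.9)² + (y − 80.7)² = 58.48²; (x − 10.2)² + (y − 55.3)² = 123.05².
Subtracting pairs of circle equations eliminates x²+y² and gives linear equations (the radical axes):
-142.6 x − 68.2 y = 13228.90
185.6 x − 119.0 y = -25528.06
Solving the 2×2 system: x ≈ -111.9, y ≈ 40.0 km.

(-111.9, 40.0)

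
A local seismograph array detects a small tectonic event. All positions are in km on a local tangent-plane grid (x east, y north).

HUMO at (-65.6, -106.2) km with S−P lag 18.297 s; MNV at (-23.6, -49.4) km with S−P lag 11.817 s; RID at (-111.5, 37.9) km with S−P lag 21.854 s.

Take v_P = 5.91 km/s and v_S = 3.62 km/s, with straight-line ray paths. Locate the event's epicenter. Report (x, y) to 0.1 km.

83.5 km east, -22.6 km north

Distance from S−P lag: d = Δt · v_P v_S / (v_P − v_S) = Δt · (5.91·3.62)/(5.91−3.62) ≈ 9.3424·Δt.
So d_HUMO = 170.94, d_MNV = 110.40, d_RID = 204.17 km.
Circle about each station: (x + 65.6)² + (y + 106.2)² = 170.94²; (x + 23.6)² + (y + 49.4)² = 110.40²; (x + 111.5)² + (y − 37.9)² = 204.17².
Subtracting the HUMO equation from the MNV and RID equations removes the quadratic terms:
84.0 x + 113.6 y = 4447.84
-91.8 x + 288.2 y = -14178.05
Solving the 2×2 system: x ≈ 83.5, y ≈ -22.6 km.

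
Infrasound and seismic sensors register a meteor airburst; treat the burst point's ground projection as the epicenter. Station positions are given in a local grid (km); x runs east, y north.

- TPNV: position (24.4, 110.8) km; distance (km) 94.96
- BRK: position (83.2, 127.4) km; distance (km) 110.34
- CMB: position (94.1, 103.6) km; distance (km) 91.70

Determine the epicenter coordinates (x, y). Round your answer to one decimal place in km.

Circle about each station: (x − 24.4)² + (y − 110.8)² = 94.96²; (x − 83.2)² + (y − 127.4)² = 110.34²; (x − 94.1)² + (y − 103.6)² = 91.70².
Subtracting pairs of circle equations eliminates x²+y² and gives linear equations (the radical axes):
117.6 x + 33.2 y = 7123.49
139.4 x − 14.4 y = 7324.28
Solving the 2×2 system: x ≈ 54.7, y ≈ 20.8 km.

54.7 km east, 20.8 km north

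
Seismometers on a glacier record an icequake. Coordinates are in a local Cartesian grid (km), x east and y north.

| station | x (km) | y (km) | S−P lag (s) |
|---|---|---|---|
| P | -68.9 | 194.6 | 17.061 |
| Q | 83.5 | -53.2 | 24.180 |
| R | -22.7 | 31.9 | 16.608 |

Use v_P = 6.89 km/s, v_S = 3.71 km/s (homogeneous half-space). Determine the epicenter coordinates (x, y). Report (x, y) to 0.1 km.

x ≈ 56.6 km, y ≈ 139.3 km

Distance from S−P lag: d = Δt · v_P v_S / (v_P − v_S) = Δt · (6.89·3.71)/(6.89−3.71) ≈ 8.0383·Δt.
So d_P = 137.14, d_Q = 194.37, d_R = 133.50 km.
Circle about each station: (x + 68.9)² + (y − 194.6)² = 137.14²; (x − 83.5)² + (y + 53.2)² = 194.37²; (x + 22.7)² + (y − 31.9)² = 133.50².
Subtracting pairs of circle equations eliminates x²+y² and gives linear equations (the radical axes):
304.8 x − 495.6 y = -51786.20
92.4 x − 325.4 y = -40098.34
Solving the 2×2 system: x ≈ 56.6, y ≈ 139.3 km.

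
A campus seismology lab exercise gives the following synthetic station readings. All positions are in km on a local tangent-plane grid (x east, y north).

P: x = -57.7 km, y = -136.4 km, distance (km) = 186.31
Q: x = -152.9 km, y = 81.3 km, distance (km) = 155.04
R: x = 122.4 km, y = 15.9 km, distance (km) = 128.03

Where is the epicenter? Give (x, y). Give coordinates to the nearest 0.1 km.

-3.0 km east, 41.7 km north

Circle about each station: (x + 57.7)² + (y + 136.4)² = 186.31²; (x + 152.9)² + (y − 81.3)² = 155.04²; (x − 122.4)² + (y − 15.9)² = 128.03².
Subtracting the P equation from the Q and R equations removes the quadratic terms:
-190.4 x + 435.4 y = 18727.86
360.2 x + 304.6 y = 11620.06
Solving the 2×2 system: x ≈ -3.0, y ≈ 41.7 km.
Check against P (with the unrounded x, y): √((x + 57.7)²+(y + 136.4)²) = 186.31 ≈ 186.31 km. ✓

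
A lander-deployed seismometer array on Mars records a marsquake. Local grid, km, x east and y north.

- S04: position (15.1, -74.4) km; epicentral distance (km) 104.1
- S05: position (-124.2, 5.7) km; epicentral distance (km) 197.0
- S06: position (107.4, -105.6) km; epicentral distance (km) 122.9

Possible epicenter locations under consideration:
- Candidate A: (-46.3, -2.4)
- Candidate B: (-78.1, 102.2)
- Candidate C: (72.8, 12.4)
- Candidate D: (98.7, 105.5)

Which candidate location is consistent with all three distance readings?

For each candidate, compare |candidate − station| to the reported distance:
Candidate A: residuals S04 9.5, S05 118.7, S06 62.2 → max 118.7 km
Candidate B: residuals S04 95.6, S05 90.1, S06 155.7 → max 155.7 km
Candidate C: residuals S04 0.1, S05 0.1, S06 0.1 → max 0.1 km
Candidate D: residuals S04 94.3, S05 47.2, S06 88.4 → max 94.3 km
Only Candidate C has all residuals ≈ 0.

Candidate C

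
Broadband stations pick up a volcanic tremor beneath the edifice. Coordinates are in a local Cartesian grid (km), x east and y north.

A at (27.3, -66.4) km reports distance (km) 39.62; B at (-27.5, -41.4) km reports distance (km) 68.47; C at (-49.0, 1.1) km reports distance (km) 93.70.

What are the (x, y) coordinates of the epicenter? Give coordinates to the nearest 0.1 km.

x ≈ 39.8 km, y ≈ -28.8 km

Circle about each station: (x − 27.3)² + (y + 66.4)² = 39.62²; (x + 27.5)² + (y + 41.4)² = 68.47²; (x + 49.0)² + (y − 1.1)² = 93.70².
Subtracting pairs of circle equations eliminates x²+y² and gives linear equations (the radical axes):
-109.6 x + 50.0 y = -5802.44
-152.6 x + 135.0 y = -9961.99
Solving the 2×2 system: x ≈ 39.8, y ≈ -28.8 km.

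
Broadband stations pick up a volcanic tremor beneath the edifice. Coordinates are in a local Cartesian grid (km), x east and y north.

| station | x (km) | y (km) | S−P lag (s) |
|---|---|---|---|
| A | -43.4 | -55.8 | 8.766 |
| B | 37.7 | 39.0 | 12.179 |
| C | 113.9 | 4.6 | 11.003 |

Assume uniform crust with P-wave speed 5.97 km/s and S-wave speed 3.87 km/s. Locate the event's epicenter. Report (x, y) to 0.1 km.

Distance from S−P lag: d = Δt · v_P v_S / (v_P − v_S) = Δt · (5.97·3.87)/(5.97−3.87) ≈ 11.0019·Δt.
So d_A = 96.44, d_B = 133.99, d_C = 121.05 km.
Circle about each station: (x + 43.4)² + (y + 55.8)² = 96.44²; (x − 37.7)² + (y − 39.0)² = 133.99²; (x − 113.9)² + (y − 4.6)² = 121.05².
Subtracting the A equation from the B and C equations removes the quadratic terms:
162.2 x + 189.6 y = -10707.56
314.6 x + 120.8 y = 2644.74
Solving the 2×2 system: x ≈ 44.8, y ≈ -94.8 km.

x ≈ 44.8 km, y ≈ -94.8 km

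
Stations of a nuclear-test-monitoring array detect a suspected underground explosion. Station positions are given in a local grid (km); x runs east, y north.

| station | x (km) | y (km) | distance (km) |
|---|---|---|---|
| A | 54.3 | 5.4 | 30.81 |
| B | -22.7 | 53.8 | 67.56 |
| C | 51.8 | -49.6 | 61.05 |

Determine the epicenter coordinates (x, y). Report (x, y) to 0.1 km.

Circle about each station: (x − 54.3)² + (y − 5.4)² = 30.81²; (x + 22.7)² + (y − 53.8)² = 67.56²; (x − 51.8)² + (y + 49.6)² = 61.05².
Subtracting the A equation from the B and C equations removes the quadratic terms:
-154.0 x + 96.8 y = -3183.02
-5.0 x − 110.0 y = -612.10
Solving the 2×2 system: x ≈ 23.5, y ≈ 4.5 km.
Check against A (with the unrounded x, y): √((x − 54.3)²+(y − 5.4)²) = 30.82 ≈ 30.81 km. ✓

(23.5, 4.5)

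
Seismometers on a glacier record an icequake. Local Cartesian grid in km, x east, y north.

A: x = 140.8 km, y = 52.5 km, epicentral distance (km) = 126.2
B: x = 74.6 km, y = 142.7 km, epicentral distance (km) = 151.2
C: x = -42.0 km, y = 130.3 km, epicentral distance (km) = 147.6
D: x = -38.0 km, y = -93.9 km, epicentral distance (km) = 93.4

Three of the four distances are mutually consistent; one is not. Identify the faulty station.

Solve using three stations at a time. Using A, B, C (subtract circle equations pairwise → linear system) gives (x, y) ≈ (26.3, -0.6).
Distances from that point to each station vs reported:
  A: calculated 126.2 vs reported 126.2 → residual 0.0 km
  B: calculated 151.2 vs reported 151.2 → residual 0.0 km
  C: calculated 147.6 vs reported 147.6 → residual 0.0 km
  D: calculated 113.3 vs reported 93.4 → residual 19.9 km
A, B, C are mutually consistent (residuals ≈ 0); D is off by 19.9 km.

D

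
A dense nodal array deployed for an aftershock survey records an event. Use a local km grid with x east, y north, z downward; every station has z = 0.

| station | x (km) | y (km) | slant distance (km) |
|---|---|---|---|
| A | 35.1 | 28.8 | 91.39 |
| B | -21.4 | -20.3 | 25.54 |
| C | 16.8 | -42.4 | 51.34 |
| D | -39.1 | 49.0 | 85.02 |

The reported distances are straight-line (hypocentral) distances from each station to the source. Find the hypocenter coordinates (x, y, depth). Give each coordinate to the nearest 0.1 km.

x ≈ -29.1 km, y ≈ -32.8 km, depth ≈ 20.9 km

Each station gives a sphere (x−x_i)² + (y−y_i)² + z² = d_i² (stations at z=0).
Subtracting the A sphere from B and C: z² cancels, leaving linear equations in x and y:
-113.0 x − 98.2 y = 6508.44
-36.6 x − 142.4 y = 5734.89
Solving: x ≈ -29.098, y ≈ -32.794 km (keep extra digits for the depth step; rounded: -29.1, -32.8).
Then from the A sphere: z² = 91.39² − (x − 35.1)² − (y − 28.8)² with x = -29.098, y = -32.794, so z ≈ 20.903 ≈ 20.9 km.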